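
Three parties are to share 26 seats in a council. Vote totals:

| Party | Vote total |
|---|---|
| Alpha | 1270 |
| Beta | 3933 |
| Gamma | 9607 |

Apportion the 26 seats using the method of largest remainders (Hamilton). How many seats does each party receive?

Standard divisor: 14810 ÷ 26 ≈ 569.615.
Standard quotas: Alpha 2.2296, Beta 6.9047, Gamma 16.8658.
Lower quotas: Alpha 2, Beta 6, Gamma 16 (sum 24, leaving 2 seats).
Remainders in descending order: Beta 0.9047, Gamma 0.8658, Alpha 0.2296.
Largest remainders: Beta, Gamma receive the extra seats.

Alpha 2; Beta 7; Gamma 17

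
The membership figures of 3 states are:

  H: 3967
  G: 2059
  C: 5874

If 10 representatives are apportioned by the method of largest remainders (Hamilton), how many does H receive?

Total 11900; standard divisor 11900/10 = 1190.
Standard quotas: H 3.3336, G 1.7303, C 4.9361.
Lower quotas: H 3, G 1, C 4 (sum 8, leaving 2 seats).
Remainders in descending order: C 0.9361, G 0.7303, H 0.3336.
The surplus seats go to C, G.
H receives 3.

3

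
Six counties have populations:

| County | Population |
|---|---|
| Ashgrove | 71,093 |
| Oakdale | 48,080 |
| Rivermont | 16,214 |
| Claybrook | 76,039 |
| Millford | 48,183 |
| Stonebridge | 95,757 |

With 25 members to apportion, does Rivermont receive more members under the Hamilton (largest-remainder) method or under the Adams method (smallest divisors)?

Hamilton: Ashgrove 5, Oakdale 3, Rivermont 1, Claybrook 5, Millford 4, Stonebridge 7.
Adams: Ashgrove 5, Oakdale 3, Rivermont 2, Claybrook 5, Millford 4, Stonebridge 6.
Rivermont gets 1 under Hamilton and 2 under Adams.

Adams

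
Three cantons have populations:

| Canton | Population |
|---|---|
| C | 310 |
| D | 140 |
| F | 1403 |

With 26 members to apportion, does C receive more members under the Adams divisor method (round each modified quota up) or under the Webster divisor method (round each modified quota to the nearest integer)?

Adams

Adams: C 5, D 2, F 19.
Webster: C 4, D 2, F 20.
C gets 5 under Adams and 4 under Webster.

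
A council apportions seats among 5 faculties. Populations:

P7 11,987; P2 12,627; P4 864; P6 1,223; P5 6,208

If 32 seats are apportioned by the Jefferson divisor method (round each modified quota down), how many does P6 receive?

Standard divisor 32909/32 ≈ 1028.406; standard quotas: P7 11.656, P2 12.278, P4 0.840, P6 1.189, P5 6.037.
Rounding down gives 11, 12, 0, 1, 6 = 30 seats, so the divisor must be adjusted.
With modified divisor 950: modified quotas P7 12.618, P2 13.292, P4 0.909, P6 1.287, P5 6.535.
Rounding down: P7 12, P2 13, P4 0, P6 1, P5 6 (total 32).
P6 receives 1.

1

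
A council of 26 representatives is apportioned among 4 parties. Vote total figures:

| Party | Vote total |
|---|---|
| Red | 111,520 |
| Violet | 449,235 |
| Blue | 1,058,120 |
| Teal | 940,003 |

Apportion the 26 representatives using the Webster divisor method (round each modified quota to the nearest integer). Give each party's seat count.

Red=1, Violet=5, Blue=11, Teal=9

Standard divisor 2558878/26 ≈ 98418.385; standard quotas: Red 1.133, Violet 4.565, Blue 10.751, Teal 9.551.
Rounding to the nearest integer gives 1, 5, 11, 10 = 27 seats, so the divisor must be adjusted.
With modified divisor 99212.4: modified quotas Red 1.124, Violet 4.528, Blue 10.665, Teal 9.475.
Rounding to the nearest integer: Red 1, Violet 5, Blue 11, Teal 9 (total 26).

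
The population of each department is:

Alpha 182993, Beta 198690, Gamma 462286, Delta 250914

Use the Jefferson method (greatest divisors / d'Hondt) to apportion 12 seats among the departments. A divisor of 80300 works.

With modified divisor 80300: modified quotas Alpha 2.279, Beta 2.474, Gamma 5.757, Delta 3.125.
Rounding down: Alpha 2, Beta 2, Gamma 5, Delta 3 (total 12).

Alpha=2; Beta=2; Gamma=5; Delta=3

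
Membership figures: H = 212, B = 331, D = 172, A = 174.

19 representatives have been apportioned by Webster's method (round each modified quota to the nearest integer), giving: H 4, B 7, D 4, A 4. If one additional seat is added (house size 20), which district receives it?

H

Priority for the next seat is population ÷ (current seats + 0.5).
Priorities: H 47.111, B 44.133, D 38.222, A 38.667.
Highest priority: H.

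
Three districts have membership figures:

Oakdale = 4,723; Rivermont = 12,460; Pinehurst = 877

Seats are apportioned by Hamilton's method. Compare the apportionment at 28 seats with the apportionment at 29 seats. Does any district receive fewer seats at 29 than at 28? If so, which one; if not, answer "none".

Pinehurst

At 28 seats: Oakdale 7, Rivermont 19, Pinehurst 2.
At 29 seats: Oakdale 8, Rivermont 20, Pinehurst 1.
Pinehurst drops from 2 to 1.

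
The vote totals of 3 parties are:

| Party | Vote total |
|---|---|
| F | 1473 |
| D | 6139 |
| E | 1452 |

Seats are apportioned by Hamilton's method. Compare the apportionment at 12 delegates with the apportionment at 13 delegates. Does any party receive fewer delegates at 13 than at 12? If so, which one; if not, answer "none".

none

At 12 seats: F 2, D 8, E 2.
At 13 seats: F 2, D 9, E 2.
No party's allocation decreased.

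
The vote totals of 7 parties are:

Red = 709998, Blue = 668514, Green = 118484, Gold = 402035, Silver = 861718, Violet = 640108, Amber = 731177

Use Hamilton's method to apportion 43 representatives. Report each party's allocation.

Total 4132034; standard divisor 4132034/43 ≈ 96093.814.
Standard quotas: Red 7.3886, Blue 6.9569, Green 1.2330, Gold 4.1838, Silver 8.9675, Violet 6.6613, Amber 7.6090.
Lower quotas: Red 7, Blue 6, Green 1, Gold 4, Silver 8, Violet 6, Amber 7 (sum 39, leaving 4 seats).
Remainders in descending order: Silver 0.9675, Blue 0.9569, Violet 0.6613, Amber 0.6090, Red 0.3886, Green 0.2330, Gold 0.1838.
Largest remainders: Silver, Blue, Violet, Amber receive the extra seats.

Red 7; Blue 7; Green 1; Gold 4; Silver 9; Violet 7; Amber 8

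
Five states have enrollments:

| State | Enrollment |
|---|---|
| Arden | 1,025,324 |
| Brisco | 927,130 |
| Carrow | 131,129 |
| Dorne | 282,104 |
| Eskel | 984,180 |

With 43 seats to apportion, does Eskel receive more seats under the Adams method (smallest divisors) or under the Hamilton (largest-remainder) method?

Hamilton

Adams: Arden 13, Brisco 12, Carrow 2, Dorne 4, Eskel 12.
Hamilton: Arden 13, Brisco 12, Carrow 2, Dorne 3, Eskel 13.
Eskel gets 12 under Adams and 13 under Hamilton.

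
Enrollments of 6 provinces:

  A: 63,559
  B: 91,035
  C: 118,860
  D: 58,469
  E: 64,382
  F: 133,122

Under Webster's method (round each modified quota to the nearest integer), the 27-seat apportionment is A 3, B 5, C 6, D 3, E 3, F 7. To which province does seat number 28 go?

E

Priority for the next seat is population ÷ (current seats + 0.5).
Priorities: A 18159.714, B 16551.818, C 18286.154, D 16705.429, E 18394.857, F 17749.600.
Highest priority: E.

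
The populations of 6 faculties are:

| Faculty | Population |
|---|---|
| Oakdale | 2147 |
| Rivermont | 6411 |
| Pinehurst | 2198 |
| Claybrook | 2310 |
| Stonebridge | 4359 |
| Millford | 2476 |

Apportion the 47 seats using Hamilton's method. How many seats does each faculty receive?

Oakdale 5, Rivermont 15, Pinehurst 5, Claybrook 6, Stonebridge 10, Millford 6

Standard divisor: 19901 ÷ 47 ≈ 423.426.
Standard quotas: Oakdale 5.0705, Rivermont 15.1408, Pinehurst 5.1910, Claybrook 5.4555, Stonebridge 10.2946, Millford 5.8475.
Lower quotas: Oakdale 5, Rivermont 15, Pinehurst 5, Claybrook 5, Stonebridge 10, Millford 5 (sum 45, leaving 2 seats).
Remainders in descending order: Millford 0.8475, Claybrook 0.4555, Stonebridge 0.2946, Pinehurst 0.1910, Rivermont 0.1408, Oakdale 0.0705.
The surplus seats go to Millford, Claybrook.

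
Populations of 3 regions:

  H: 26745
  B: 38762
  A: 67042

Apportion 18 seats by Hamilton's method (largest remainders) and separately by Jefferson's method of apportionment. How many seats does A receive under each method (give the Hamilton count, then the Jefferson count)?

9 and 10

Hamilton: H 4, B 5, A 9.
Jefferson: H 3, B 5, A 10.
A gets 9 under Hamilton and 10 under Jefferson.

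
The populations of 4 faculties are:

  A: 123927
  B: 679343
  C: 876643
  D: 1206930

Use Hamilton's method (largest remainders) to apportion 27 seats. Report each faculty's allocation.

A=1; B=7; C=8; D=11

Standard divisor: 2886843 ÷ 27 ≈ 106920.111.
Standard quotas: A 1.1591, B 6.3537, C 8.1990, D 11.2881.
Lower quotas: A 1, B 6, C 8, D 11 (sum 26, leaving 1 seat).
Remainders in descending order: B 0.3537, D 0.2881, C 0.1990, A 0.1591.
The surplus seat goes to B.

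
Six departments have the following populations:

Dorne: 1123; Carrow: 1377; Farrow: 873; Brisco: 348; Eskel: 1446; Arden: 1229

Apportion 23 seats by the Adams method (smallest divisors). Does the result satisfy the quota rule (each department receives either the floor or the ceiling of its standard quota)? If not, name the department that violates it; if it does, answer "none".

none

Standard quotas: Dorne 4.038, Carrow 4.952, Farrow 3.139, Brisco 1.251, Eskel 5.200, Arden 4.419.
Adams allocation: Dorne 4, Carrow 5, Farrow 3, Brisco 2, Eskel 5, Arden 4.
Every allocation lies between the lower and upper quota.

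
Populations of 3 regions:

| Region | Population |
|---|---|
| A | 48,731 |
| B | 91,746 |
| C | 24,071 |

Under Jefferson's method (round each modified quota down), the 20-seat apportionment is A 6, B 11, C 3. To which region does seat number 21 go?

Priority for the next seat is population ÷ (current seats + 1).
Priorities: A 6961.571, B 7645.500, C 6017.750.
Highest priority: B.

B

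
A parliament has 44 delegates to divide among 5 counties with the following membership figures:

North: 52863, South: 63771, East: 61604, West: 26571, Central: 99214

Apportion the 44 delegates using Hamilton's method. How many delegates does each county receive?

Standard divisor: 304023 ÷ 44 ≈ 6909.614.
Standard quotas: North 7.6506, South 9.2293, East 8.9157, West 3.8455, Central 14.3588.
Lower quotas: North 7, South 9, East 8, West 3, Central 14 (sum 41, leaving 3 seats).
Remainders in descending order: East 0.9157, West 0.8455, North 0.6506, Central 0.3588, South 0.2293.
Largest remainders: East, West, North receive the extra seats.

North 8, South 9, East 9, West 4, Central 14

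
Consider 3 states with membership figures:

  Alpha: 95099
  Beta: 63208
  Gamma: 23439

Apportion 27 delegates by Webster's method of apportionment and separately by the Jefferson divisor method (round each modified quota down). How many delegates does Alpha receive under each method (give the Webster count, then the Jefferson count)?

14 and 15

Webster: Alpha 14, Beta 9, Gamma 4.
Jefferson: Alpha 15, Beta 9, Gamma 3.
Alpha gets 14 under Webster and 15 under Jefferson.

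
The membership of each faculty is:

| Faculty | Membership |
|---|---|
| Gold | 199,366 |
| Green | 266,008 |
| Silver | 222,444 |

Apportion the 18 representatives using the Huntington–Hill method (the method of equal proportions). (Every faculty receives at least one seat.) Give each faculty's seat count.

With divisor 38506: modified quotas Gold 5.178, Green 6.908, Silver 5.777.
Geometric-mean thresholds: Gold √(5·6)=5.477, Green √(6·7)=6.481, Silver √(5·6)=5.477.
Each quota rounded against its threshold gives Gold 5, Green 7, Silver 6 (total 18).

Gold 5; Green 7; Silver 6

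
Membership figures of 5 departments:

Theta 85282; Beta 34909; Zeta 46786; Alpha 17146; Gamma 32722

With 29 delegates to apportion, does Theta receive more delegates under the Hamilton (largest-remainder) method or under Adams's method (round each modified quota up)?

Hamilton

Hamilton: Theta 12, Beta 5, Zeta 6, Alpha 2, Gamma 4.
Adams: Theta 11, Beta 5, Zeta 6, Alpha 3, Gamma 4.
Theta gets 12 under Hamilton and 11 under Adams.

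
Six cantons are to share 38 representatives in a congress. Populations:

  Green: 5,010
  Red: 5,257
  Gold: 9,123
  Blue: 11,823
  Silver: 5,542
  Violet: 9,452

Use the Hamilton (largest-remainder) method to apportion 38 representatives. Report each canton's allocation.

Green: 4, Red: 4, Gold: 7, Blue: 10, Silver: 5, Violet: 8

Standard divisor: 46207 ÷ 38 ≈ 1215.974.
Standard quotas: Green 4.1202, Red 4.3233, Gold 7.5026, Blue 9.7231, Silver 4.5577, Violet 7.7732.
Lower quotas: Green 4, Red 4, Gold 7, Blue 9, Silver 4, Violet 7 (sum 35, leaving 3 seats).
Remainders in descending order: Violet 0.7732, Blue 0.7231, Silver 0.5577, Gold 0.5026, Red 0.3233, Green 0.1202.
The surplus seats go to Violet, Blue, Silver.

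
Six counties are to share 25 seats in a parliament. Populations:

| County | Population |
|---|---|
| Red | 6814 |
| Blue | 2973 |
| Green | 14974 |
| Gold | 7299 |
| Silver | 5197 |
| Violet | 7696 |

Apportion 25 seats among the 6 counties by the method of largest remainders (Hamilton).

The standard divisor is 44953/25 ≈ 1798.12.
Standard quotas: Red 3.7895, Blue 1.6534, Green 8.3276, Gold 4.0592, Silver 2.8902, Violet 4.2800.
Lower quotas: Red 3, Blue 1, Green 8, Gold 4, Silver 2, Violet 4 (sum 22, leaving 3 seats).
Remainders in descending order: Silver 0.8902, Red 0.7895, Blue 0.6534, Green 0.3276, Violet 0.2800, Gold 0.0592.
The surplus seats go to Silver, Red, Blue.

Red=4, Blue=2, Green=8, Gold=4, Silver=3, Violet=4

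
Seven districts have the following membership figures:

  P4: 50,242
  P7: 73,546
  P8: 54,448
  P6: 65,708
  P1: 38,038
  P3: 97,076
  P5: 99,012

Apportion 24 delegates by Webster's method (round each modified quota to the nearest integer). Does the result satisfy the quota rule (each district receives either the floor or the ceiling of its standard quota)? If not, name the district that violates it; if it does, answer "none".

Standard quotas: P4 2.522, P7 3.692, P8 2.733, P6 3.299, P1 1.910, P3 4.873, P5 4.971.
Webster allocation: P4 2, P7 4, P8 3, P6 3, P1 2, P3 5, P5 5.
Every allocation lies between the lower and upper quota.

none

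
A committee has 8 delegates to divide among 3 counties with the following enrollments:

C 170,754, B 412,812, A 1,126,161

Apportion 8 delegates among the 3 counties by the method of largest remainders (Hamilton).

The standard divisor is 1709727/8 ≈ 213715.875.
Standard quotas: C 0.7990, B 1.9316, A 5.2694.
Lower quotas: C 0, B 1, A 5 (sum 6, leaving 2 seats).
Remainders in descending order: B 0.9316, C 0.7990, A 0.2694.
The surplus seats go to B, C.

C 1, B 2, A 5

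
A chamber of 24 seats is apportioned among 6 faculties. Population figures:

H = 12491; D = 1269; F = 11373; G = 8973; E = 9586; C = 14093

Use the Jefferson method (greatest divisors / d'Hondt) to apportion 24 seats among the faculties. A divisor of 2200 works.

With modified divisor 2200: modified quotas H 5.678, D 0.577, F 5.170, G 4.079, E 4.357, C 6.406.
Rounding down: H 5, D 0, F 5, G 4, E 4, C 6 (total 24).

H: 5, D: 0, F: 5, G: 4, E: 4, C: 6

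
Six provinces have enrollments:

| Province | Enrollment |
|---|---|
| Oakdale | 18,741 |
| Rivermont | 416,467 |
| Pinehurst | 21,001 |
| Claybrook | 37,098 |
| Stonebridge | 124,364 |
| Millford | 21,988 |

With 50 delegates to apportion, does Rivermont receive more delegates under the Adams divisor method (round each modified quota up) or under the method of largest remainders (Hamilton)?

Adams: Oakdale 2, Rivermont 31, Pinehurst 2, Claybrook 3, Stonebridge 10, Millford 2.
Hamilton: Oakdale 1, Rivermont 32, Pinehurst 2, Claybrook 3, Stonebridge 10, Millford 2.
Rivermont gets 31 under Adams and 32 under Hamilton.

Hamilton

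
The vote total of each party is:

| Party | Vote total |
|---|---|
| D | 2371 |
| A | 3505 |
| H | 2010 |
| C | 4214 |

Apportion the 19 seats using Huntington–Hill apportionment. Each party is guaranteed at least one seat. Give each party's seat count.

With divisor 645: modified quotas D 3.676, A 5.434, H 3.116, C 6.533.
Geometric-mean thresholds: D √(3·4)=3.464, A √(5·6)=5.477, H √(3·4)=3.464, C √(6·7)=6.481.
Each quota rounded against its threshold gives D 4, A 5, H 3, C 7 (total 19).

D 4; A 5; H 3; C 7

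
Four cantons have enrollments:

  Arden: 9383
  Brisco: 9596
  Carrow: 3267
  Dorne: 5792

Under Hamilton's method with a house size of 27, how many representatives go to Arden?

Standard divisor: 28038 ÷ 27 ≈ 1038.444.
Standard quotas: Arden 9.0356, Brisco 9.2407, Carrow 3.1461, Dorne 5.5776.
Lower quotas: Arden 9, Brisco 9, Carrow 3, Dorne 5 (sum 26, leaving 1 seat).
Remainders in descending order: Dorne 0.5776, Brisco 0.2407, Carrow 0.1461, Arden 0.0356.
Largest remainder: Dorne receives the extra seat.
Arden receives 9.

9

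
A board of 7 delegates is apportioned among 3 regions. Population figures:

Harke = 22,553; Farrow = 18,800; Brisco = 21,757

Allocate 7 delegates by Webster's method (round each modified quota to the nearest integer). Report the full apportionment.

Harke=3; Farrow=2; Brisco=2

Standard divisor 63110/7 ≈ 9015.714; standard quotas: Harke 2.502, Farrow 2.085, Brisco 2.413.
Rounding to the nearest integer gives Harke 3, Farrow 2, Brisco 2 — total 7, matching the house size, so no adjustment is needed.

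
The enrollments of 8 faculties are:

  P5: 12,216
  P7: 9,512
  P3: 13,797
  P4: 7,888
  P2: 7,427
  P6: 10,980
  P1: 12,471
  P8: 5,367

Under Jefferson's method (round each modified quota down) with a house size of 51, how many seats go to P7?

Standard divisor 79658/51 ≈ 1561.922; standard quotas: P5 7.821, P7 6.090, P3 8.833, P4 5.050, P2 4.755, P6 7.030, P1 7.984, P8 3.436.
Rounding down gives 7, 6, 8, 5, 4, 7, 7, 3 = 47 seats, so the divisor must be adjusted.
With modified divisor 1400: modified quotas P5 8.726, P7 6.794, P3 9.855, P4 5.634, P2 5.305, P6 7.843, P1 8.908, P8 3.834.
Rounding down: P5 8, P7 6, P3 9, P4 5, P2 5, P6 7, P1 8, P8 3 (total 51).
P7 receives 6.

6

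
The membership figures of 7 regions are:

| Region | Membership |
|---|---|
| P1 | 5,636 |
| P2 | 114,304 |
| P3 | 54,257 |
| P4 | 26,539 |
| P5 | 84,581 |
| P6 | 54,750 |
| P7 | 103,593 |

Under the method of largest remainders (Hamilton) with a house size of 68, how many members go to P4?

4

The standard divisor is 443660/68 ≈ 6524.412.
Standard quotas: P1 0.8638, P2 17.5194, P3 8.3160, P4 4.0676, P5 12.9638, P6 8.3916, P7 15.8778.
Lower quotas: P1 0, P2 17, P3 8, P4 4, P5 12, P6 8, P7 15 (sum 64, leaving 4 seats).
Remainders in descending order: P5 0.9638, P7 0.8778, P1 0.8638, P2 0.5194, P6 0.3916, P3 0.3160, P4 0.0676.
Largest remainders: P5, P7, P1, P2 receive the extra seats.
P4 receives 4.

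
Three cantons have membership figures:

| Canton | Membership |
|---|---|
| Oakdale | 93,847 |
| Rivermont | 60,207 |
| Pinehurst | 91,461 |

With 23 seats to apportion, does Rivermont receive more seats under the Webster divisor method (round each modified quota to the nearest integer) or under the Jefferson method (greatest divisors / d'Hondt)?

Webster: Oakdale 9, Rivermont 6, Pinehurst 8.
Jefferson: Oakdale 9, Rivermont 5, Pinehurst 9.
Rivermont gets 6 under Webster and 5 under Jefferson.

Webster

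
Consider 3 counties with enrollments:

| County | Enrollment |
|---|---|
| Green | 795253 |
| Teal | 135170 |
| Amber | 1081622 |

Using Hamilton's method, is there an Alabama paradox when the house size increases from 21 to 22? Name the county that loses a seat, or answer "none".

At 21 seats: Green 8, Teal 2, Amber 11.
At 22 seats: Green 9, Teal 1, Amber 12.
Teal drops from 2 to 1.

Teal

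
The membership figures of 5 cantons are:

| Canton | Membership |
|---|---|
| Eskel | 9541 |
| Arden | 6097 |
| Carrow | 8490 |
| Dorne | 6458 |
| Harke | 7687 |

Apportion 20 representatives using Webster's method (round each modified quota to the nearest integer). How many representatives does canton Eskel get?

5

Standard divisor 38273/20 ≈ 1913.65; standard quotas: Eskel 4.986, Arden 3.186, Carrow 4.437, Dorne 3.375, Harke 4.017.
Rounding to the nearest integer gives 5, 3, 4, 3, 4 = 19 seats, so the divisor must be adjusted.
With modified divisor 1870: modified quotas Eskel 5.102, Arden 3.260, Carrow 4.540, Dorne 3.453, Harke 4.111.
Rounding to the nearest integer: Eskel 5, Arden 3, Carrow 5, Dorne 3, Harke 4 (total 20).
Eskel receives 5.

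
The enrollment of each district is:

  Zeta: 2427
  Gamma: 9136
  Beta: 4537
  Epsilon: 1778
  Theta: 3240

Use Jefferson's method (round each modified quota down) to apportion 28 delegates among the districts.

Zeta 3, Gamma 13, Beta 6, Epsilon 2, Theta 4

Standard divisor 21118/28 ≈ 754.214; standard quotas: Zeta 3.218, Gamma 12.113, Beta 6.016, Epsilon 2.357, Theta 4.296.
Rounding down gives 3, 12, 6, 2, 4 = 27 seats, so the divisor must be adjusted.
With modified divisor 700: modified quotas Zeta 3.467, Gamma 13.051, Beta 6.481, Epsilon 2.540, Theta 4.629.
Rounding down: Zeta 3, Gamma 13, Beta 6, Epsilon 2, Theta 4 (total 28).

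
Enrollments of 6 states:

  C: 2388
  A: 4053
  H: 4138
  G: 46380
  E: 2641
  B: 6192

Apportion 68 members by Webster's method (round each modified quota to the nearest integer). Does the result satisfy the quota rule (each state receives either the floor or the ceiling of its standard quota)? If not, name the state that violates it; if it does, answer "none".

G

Standard quotas: C 2.468, A 4.189, H 4.277, G 47.937, E 2.730, B 6.400.
Webster allocation: C 2, A 4, H 4, G 49, E 3, B 6.
G has quota 47.937 (lower 47, upper 48) but receives 49 — outside the quota interval.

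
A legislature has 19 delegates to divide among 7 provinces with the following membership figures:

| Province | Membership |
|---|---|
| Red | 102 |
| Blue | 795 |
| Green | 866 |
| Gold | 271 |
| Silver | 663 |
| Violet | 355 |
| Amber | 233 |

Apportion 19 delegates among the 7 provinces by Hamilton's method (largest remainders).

Red=1; Blue=5; Green=5; Gold=1; Silver=4; Violet=2; Amber=1

Total 3285; standard divisor 3285/19 ≈ 172.895.
Standard quotas: Red 0.590, Blue 4.598, Green 5.009, Gold 1.567, Silver 3.835, Violet 2.053, Amber 1.348.
Lower quotas: Red 0, Blue 4, Green 5, Gold 1, Silver 3, Violet 2, Amber 1 (sum 16, leaving 3 seats).
Remainders in descending order: Silver 0.835, Blue 0.598, Red 0.590, Gold 0.567, Amber 0.348, Violet 0.053, Green 0.009.
Largest remainders: Silver, Blue, Red receive the extra seats.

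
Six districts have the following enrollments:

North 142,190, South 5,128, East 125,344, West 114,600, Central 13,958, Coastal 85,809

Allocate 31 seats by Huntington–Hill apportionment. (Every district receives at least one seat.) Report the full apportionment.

With divisor 16208: modified quotas North 8.773, South 0.316, East 7.733, West 7.071, Central 0.861, Coastal 5.294.
Geometric-mean thresholds: North √(8·9)=8.485, South (min 1), East √(7·8)=7.483, West √(7·8)=7.483, Central (min 1), Coastal √(5·6)=5.477.
Each quota rounded against its threshold gives North 9, South 1, East 8, West 7, Central 1, Coastal 5 (total 31).

North 9, South 1, East 8, West 7, Central 1, Coastal 5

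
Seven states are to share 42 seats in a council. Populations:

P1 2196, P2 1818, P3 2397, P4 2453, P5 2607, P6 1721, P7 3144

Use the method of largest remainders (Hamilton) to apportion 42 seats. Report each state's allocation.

Total 16336; standard divisor 16336/42 ≈ 388.952.
Standard quotas: P1 5.646, P2 4.674, P3 6.163, P4 6.307, P5 6.703, P6 4.425, P7 8.083.
Lower quotas: P1 5, P2 4, P3 6, P4 6, P5 6, P6 4, P7 8 (sum 39, leaving 3 seats).
Remainders in descending order: P5 0.703, P2 0.674, P1 0.646, P6 0.425, P4 0.307, P3 0.163, P7 0.083.
Largest remainders: P5, P2, P1 receive the extra seats.

P1: 6, P2: 5, P3: 6, P4: 6, P5: 7, P6: 4, P7: 8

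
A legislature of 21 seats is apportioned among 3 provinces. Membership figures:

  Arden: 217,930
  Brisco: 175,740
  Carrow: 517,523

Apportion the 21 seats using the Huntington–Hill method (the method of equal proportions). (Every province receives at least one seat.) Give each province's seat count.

With divisor 43240: modified quotas Arden 5.040, Brisco 4.064, Carrow 11.969.
Geometric-mean thresholds: Arden √(5·6)=5.477, Brisco √(4·5)=4.472, Carrow √(11·12)=11.489.
Each quota rounded against its threshold gives Arden 5, Brisco 4, Carrow 12 (total 21).

Arden: 5, Brisco: 4, Carrow: 12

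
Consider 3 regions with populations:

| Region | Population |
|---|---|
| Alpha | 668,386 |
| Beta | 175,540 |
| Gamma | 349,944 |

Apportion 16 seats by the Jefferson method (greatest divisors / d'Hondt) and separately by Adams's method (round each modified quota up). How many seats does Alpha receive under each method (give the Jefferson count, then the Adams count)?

9 and 8

Jefferson: Alpha 9, Beta 2, Gamma 5.
Adams: Alpha 8, Beta 3, Gamma 5.
Alpha gets 9 under Jefferson and 8 under Adams.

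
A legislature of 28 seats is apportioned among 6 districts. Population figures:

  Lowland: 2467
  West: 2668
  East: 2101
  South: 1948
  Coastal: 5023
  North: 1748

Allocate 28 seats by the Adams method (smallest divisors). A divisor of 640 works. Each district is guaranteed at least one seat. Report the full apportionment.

With modified divisor 640: modified quotas Lowland 3.855, West 4.169, East 3.283, South 3.044, Coastal 7.848, North 2.731.
Rounding up: Lowland 4, West 5, East 4, South 4, Coastal 8, North 3 (total 28).

Lowland: 4; West: 5; East: 4; South: 4; Coastal: 8; North: 3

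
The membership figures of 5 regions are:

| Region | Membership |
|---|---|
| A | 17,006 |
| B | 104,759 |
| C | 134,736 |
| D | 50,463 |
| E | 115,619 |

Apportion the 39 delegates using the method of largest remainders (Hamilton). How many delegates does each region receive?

A: 1, B: 10, C: 12, D: 5, E: 11

Standard divisor: 422583 ÷ 39 ≈ 10835.462.
Standard quotas: A 1.5695, B 9.6682, C 12.4347, D 4.6572, E 10.6704.
Lower quotas: A 1, B 9, C 12, D 4, E 10 (sum 36, leaving 3 seats).
Remainders in descending order: E 0.6704, B 0.6682, D 0.6572, A 0.5695, C 0.4347.
The surplus seats go to E, B, D.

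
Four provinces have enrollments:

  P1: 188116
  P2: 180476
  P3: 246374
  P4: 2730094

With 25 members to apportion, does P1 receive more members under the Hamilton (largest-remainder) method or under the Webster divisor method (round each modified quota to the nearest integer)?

Hamilton: P1 2, P2 1, P3 2, P4 20.
Webster: P1 1, P2 1, P3 2, P4 21.
P1 gets 2 under Hamilton and 1 under Webster.

Hamilton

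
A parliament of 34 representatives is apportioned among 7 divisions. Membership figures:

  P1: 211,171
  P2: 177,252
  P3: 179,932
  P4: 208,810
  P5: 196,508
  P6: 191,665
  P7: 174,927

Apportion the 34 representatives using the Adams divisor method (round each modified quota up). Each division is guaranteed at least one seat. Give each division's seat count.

P1: 5, P2: 5, P3: 5, P4: 5, P5: 5, P6: 5, P7: 4

Standard divisor 1340265/34 ≈ 39419.559; standard quotas: P1 5.357, P2 4.497, P3 4.565, P4 5.297, P5 4.985, P6 4.862, P7 4.438.
Rounding up gives 6, 5, 5, 6, 5, 5, 5 = 37 seats, so the divisor must be adjusted.
With modified divisor 44000: modified quotas P1 4.799, P2 4.028, P3 4.089, P4 4.746, P5 4.466, P6 4.356, P7 3.976.
Rounding up: P1 5, P2 5, P3 5, P4 5, P5 5, P6 5, P7 4 (total 34).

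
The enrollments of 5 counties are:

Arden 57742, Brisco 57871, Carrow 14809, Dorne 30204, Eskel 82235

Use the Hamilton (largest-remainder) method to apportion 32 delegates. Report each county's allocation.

Arden 7; Brisco 8; Carrow 2; Dorne 4; Eskel 11

The standard divisor is 242861/32 ≈ 7589.406.
Standard quotas: Arden 7.6082, Brisco 7.6252, Carrow 1.9513, Dorne 3.9798, Eskel 10.8355.
Lower quotas: Arden 7, Brisco 7, Carrow 1, Dorne 3, Eskel 10 (sum 28, leaving 4 seats).
Remainders in descending order: Dorne 0.9798, Carrow 0.9513, Eskel 0.8355, Brisco 0.6252, Arden 0.6082.
The surplus seats go to Dorne, Carrow, Eskel, Brisco.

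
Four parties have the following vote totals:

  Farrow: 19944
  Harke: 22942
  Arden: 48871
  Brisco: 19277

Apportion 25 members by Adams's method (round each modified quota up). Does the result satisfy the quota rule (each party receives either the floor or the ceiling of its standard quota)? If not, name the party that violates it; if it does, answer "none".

none

Standard quotas: Farrow 4.491, Harke 5.166, Arden 11.004, Brisco 4.340.
Adams allocation: Farrow 5, Harke 5, Arden 11, Brisco 4.
Every allocation lies between the lower and upper quota.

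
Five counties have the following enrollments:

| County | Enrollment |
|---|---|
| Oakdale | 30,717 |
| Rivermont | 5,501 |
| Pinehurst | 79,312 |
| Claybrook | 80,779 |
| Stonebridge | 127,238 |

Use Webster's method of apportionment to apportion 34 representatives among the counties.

Standard divisor 323547/34 ≈ 9516.088; standard quotas: Oakdale 3.228, Rivermont 0.578, Pinehurst 8.335, Claybrook 8.489, Stonebridge 13.371.
Rounding to the nearest integer gives 3, 1, 8, 8, 13 = 33 seats, so the divisor must be adjusted.
With modified divisor 9460: modified quotas Oakdale 3.247, Rivermont 0.582, Pinehurst 8.384, Claybrook 8.539, Stonebridge 13.450.
Rounding to the nearest integer: Oakdale 3, Rivermont 1, Pinehurst 8, Claybrook 9, Stonebridge 13 (total 34).

Oakdale 3, Rivermont 1, Pinehurst 8, Claybrook 9, Stonebridge 13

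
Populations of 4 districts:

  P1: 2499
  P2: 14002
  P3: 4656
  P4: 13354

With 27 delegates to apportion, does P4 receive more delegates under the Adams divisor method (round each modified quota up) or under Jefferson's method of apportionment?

Jefferson

Adams: P1 2, P2 11, P3 4, P4 10.
Jefferson: P1 2, P2 11, P3 3, P4 11.
P4 gets 10 under Adams and 11 under Jefferson.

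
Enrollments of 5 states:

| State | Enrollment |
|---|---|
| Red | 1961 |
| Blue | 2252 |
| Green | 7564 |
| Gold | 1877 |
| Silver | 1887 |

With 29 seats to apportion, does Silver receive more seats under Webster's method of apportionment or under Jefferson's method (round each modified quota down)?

Webster: Red 4, Blue 4, Green 14, Gold 3, Silver 4.
Jefferson: Red 4, Blue 4, Green 15, Gold 3, Silver 3.
Silver gets 4 under Webster and 3 under Jefferson.

Webster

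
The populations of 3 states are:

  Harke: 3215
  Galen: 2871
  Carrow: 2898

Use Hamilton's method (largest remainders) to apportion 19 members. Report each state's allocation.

Harke=7, Galen=6, Carrow=6

The standard divisor is 8984/19 ≈ 472.842.
Standard quotas: Harke 6.799, Galen 6.072, Carrow 6.129.
Lower quotas: Harke 6, Galen 6, Carrow 6 (sum 18, leaving 1 seat).
Remainders in descending order: Harke 0.799, Carrow 0.129, Galen 0.072.
The surplus seat goes to Harke.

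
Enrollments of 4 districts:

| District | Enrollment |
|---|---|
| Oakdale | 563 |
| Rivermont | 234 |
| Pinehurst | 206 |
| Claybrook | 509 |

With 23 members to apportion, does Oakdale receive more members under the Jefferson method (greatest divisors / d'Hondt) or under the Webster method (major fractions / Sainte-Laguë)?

Jefferson

Jefferson: Oakdale 9, Rivermont 3, Pinehurst 3, Claybrook 8.
Webster: Oakdale 8, Rivermont 4, Pinehurst 3, Claybrook 8.
Oakdale gets 9 under Jefferson and 8 under Webster.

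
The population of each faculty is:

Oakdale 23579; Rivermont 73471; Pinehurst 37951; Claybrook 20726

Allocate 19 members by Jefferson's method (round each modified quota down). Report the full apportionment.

Oakdale 3, Rivermont 9, Pinehurst 5, Claybrook 2

Standard divisor 155727/19 ≈ 8196.158; standard quotas: Oakdale 2.877, Rivermont 8.964, Pinehurst 4.630, Claybrook 2.529.
Rounding down gives 2, 8, 4, 2 = 16 seats, so the divisor must be adjusted.
With modified divisor 7500: modified quotas Oakdale 3.144, Rivermont 9.796, Pinehurst 5.060, Claybrook 2.763.
Rounding down: Oakdale 3, Rivermont 9, Pinehurst 5, Claybrook 2 (total 19).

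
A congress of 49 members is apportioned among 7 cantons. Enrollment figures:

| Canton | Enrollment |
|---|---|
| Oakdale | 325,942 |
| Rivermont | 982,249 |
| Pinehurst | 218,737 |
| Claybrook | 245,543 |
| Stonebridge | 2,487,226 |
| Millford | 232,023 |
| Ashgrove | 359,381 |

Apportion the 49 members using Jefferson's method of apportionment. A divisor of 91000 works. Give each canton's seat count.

With modified divisor 91000: modified quotas Oakdale 3.582, Rivermont 10.794, Pinehurst 2.404, Claybrook 2.698, Stonebridge 27.332, Millford 2.550, Ashgrove 3.949.
Rounding down: Oakdale 3, Rivermont 10, Pinehurst 2, Claybrook 2, Stonebridge 27, Millford 2, Ashgrove 3 (total 49).

Oakdale 3, Rivermont 10, Pinehurst 2, Claybrook 2, Stonebridge 27, Millford 2, Ashgrove 3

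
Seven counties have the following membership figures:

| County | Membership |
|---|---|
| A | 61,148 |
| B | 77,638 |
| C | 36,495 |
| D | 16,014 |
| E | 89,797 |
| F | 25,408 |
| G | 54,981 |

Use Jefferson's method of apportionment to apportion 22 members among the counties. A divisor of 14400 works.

A: 4; B: 5; C: 2; D: 1; E: 6; F: 1; G: 3

With modified divisor 14400: modified quotas A 4.246, B 5.392, C 2.534, D 1.112, E 6.236, F 1.764, G 3.818.
Rounding down: A 4, B 5, C 2, D 1, E 6, F 1, G 3 (total 22).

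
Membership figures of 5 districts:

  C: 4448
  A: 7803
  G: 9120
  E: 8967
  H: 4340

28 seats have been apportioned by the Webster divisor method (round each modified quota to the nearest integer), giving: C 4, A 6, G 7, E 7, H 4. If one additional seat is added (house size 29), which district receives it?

Priority for the next seat is population ÷ (current seats + 0.5).
Priorities: C 988.444, A 1200.462, G 1216.000, E 1195.600, H 964.444.
Highest priority: G.

G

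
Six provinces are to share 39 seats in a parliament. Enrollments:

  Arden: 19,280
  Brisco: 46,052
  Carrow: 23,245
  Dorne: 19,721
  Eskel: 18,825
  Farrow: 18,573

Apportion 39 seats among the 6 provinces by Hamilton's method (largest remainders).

The standard divisor is 145696/39 ≈ 3735.795.
Standard quotas: Arden 5.1609, Brisco 12.3272, Carrow 6.2222, Dorne 5.2789, Eskel 5.0391, Farrow 4.9716.
Lower quotas: Arden 5, Brisco 12, Carrow 6, Dorne 5, Eskel 5, Farrow 4 (sum 37, leaving 2 seats).
Remainders in descending order: Farrow 0.9716, Brisco 0.3272, Dorne 0.2789, Carrow 0.2222, Arden 0.1609, Eskel 0.0391.
The surplus seats go to Farrow, Brisco.

Arden 5, Brisco 13, Carrow 6, Dorne 5, Eskel 5, Farrow 5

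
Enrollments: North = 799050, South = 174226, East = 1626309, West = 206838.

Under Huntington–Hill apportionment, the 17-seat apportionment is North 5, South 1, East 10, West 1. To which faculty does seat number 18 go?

Priority for the next seat is population ÷ (√(s·(s+1))).
Priorities: North 145885.903, South 123196.386, East 155062.479, West 146256.552.
Highest priority: East.

East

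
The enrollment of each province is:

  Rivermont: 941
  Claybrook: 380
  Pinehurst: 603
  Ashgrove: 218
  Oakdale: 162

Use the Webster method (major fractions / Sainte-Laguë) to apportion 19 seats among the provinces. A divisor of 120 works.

Rivermont: 8, Claybrook: 3, Pinehurst: 5, Ashgrove: 2, Oakdale: 1

With modified divisor 120: modified quotas Rivermont 7.842, Claybrook 3.167, Pinehurst 5.025, Ashgrove 1.817, Oakdale 1.350.
Rounding to the nearest integer: Rivermont 8, Claybrook 3, Pinehurst 5, Ashgrove 2, Oakdale 1 (total 19).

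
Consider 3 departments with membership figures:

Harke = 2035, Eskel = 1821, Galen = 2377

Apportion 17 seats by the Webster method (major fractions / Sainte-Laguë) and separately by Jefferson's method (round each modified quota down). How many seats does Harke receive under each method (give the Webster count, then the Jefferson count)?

Webster: Harke 6, Eskel 5, Galen 6.
Jefferson: Harke 5, Eskel 5, Galen 7.
Harke gets 6 under Webster and 5 under Jefferson.

6 and 5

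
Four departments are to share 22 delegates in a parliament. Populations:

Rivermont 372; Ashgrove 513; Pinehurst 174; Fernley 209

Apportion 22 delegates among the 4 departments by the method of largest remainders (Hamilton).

Total 1268; standard divisor 1268/22 ≈ 57.636.
Standard quotas: Rivermont 6.454, Ashgrove 8.901, Pinehurst 3.019, Fernley 3.626.
Lower quotas: Rivermont 6, Ashgrove 8, Pinehurst 3, Fernley 3 (sum 20, leaving 2 seats).
Remainders in descending order: Ashgrove 0.901, Fernley 0.626, Rivermont 0.454, Pinehurst 0.019.
The surplus seats go to Ashgrove, Fernley.

Rivermont=6, Ashgrove=9, Pinehurst=3, Fernley=4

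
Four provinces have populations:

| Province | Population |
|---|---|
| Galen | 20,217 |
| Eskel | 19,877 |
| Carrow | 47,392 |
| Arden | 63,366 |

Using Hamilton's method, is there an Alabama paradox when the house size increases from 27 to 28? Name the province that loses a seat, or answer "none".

At 27 seats: Galen 4, Eskel 4, Carrow 8, Arden 11.
At 28 seats: Galen 4, Eskel 3, Carrow 9, Arden 12.
Eskel drops from 4 to 3.

Eskel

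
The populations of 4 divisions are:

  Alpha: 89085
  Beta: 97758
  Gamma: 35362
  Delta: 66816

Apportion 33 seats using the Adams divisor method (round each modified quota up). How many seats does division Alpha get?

10

Standard divisor 289021/33 ≈ 8758.212; standard quotas: Alpha 10.172, Beta 11.162, Gamma 4.038, Delta 7.629.
Rounding up gives 11, 12, 5, 8 = 36 seats, so the divisor must be adjusted.
With modified divisor 9200: modified quotas Alpha 9.683, Beta 10.626, Gamma 3.844, Delta 7.263.
Rounding up: Alpha 10, Beta 11, Gamma 4, Delta 8 (total 33).
Alpha receives 10.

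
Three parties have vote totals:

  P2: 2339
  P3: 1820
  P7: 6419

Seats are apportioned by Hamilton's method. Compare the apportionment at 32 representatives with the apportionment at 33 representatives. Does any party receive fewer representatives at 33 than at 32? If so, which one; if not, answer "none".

At 32 seats: P2 7, P3 6, P7 19.
At 33 seats: P2 7, P3 6, P7 20.
No party's allocation decreased.

none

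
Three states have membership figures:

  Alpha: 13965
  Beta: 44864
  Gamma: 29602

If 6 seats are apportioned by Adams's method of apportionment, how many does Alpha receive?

1

Standard divisor 88431/6 ≈ 14738.5; standard quotas: Alpha 0.948, Beta 3.044, Gamma 2.008.
Rounding up gives 1, 4, 3 = 8 seats, so the divisor must be adjusted.
With modified divisor 18700: modified quotas Alpha 0.747, Beta 2.399, Gamma 1.583.
Rounding up: Alpha 1, Beta 3, Gamma 2 (total 6).
Alpha receives 1.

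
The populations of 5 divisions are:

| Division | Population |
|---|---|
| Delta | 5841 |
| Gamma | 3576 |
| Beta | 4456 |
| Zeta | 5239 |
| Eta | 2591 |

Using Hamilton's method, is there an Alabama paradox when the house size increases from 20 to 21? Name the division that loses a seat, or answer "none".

At 20 seats: Delta 5, Gamma 3, Beta 4, Zeta 5, Eta 3.
At 21 seats: Delta 6, Gamma 3, Beta 4, Zeta 5, Eta 3.
No division's allocation decreased.

none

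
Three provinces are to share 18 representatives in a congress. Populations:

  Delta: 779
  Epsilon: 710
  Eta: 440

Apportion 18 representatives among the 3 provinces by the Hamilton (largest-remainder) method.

The standard divisor is 1929/18 ≈ 107.167.
Standard quotas: Delta 7.269, Epsilon 6.625, Eta 4.106.
Lower quotas: Delta 7, Epsilon 6, Eta 4 (sum 17, leaving 1 seat).
Remainders in descending order: Epsilon 0.625, Delta 0.269, Eta 0.106.
The surplus seat goes to Epsilon.

Delta 7, Epsilon 7, Eta 4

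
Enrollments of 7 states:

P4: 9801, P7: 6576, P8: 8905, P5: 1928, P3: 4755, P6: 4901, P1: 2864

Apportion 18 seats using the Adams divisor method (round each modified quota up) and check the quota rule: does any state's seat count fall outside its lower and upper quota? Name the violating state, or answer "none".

Standard quotas: P4 4.440, P7 2.979, P8 4.034, P5 0.873, P3 2.154, P6 2.220, P1 1.298.
Adams allocation: P4 4, P7 3, P8 4, P5 1, P3 2, P6 2, P1 2.
Every allocation lies between the lower and upper quota.

none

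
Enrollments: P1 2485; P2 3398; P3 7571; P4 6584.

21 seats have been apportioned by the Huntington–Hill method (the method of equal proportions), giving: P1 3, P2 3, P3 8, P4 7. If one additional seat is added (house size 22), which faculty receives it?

P2

Priority for the next seat is population ÷ (√(s·(s+1))).
Priorities: P1 717.358, P2 980.918, P3 892.251, P4 879.824.
Highest priority: P2.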